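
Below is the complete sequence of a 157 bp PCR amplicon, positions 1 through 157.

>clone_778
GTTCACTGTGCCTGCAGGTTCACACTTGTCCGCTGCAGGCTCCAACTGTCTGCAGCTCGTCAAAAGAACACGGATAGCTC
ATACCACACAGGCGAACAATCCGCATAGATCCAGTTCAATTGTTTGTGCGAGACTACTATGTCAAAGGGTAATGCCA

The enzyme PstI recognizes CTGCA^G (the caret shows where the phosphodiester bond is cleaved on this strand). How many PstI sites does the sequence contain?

3

CTGCAG occurs starting at positions 12, 33, 50.
PstI cuts at 3 sites.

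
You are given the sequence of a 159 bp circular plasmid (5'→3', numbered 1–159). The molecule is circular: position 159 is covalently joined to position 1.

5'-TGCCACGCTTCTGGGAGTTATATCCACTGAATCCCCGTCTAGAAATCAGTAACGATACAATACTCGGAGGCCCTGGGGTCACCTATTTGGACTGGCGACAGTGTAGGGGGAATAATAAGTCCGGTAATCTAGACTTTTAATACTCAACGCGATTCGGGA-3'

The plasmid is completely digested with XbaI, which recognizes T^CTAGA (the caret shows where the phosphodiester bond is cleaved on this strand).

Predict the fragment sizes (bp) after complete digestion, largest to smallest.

90, 69 bp

XbaI sites (TCTAGA) start at positions 38, 128.
XbaI cuts after the first base of each site, so after positions 38, 128.
Circular molecule, 2 cuts → 2 fragments:
  39–128 → 90 bp
  129–159 then 1–38 → 31 + 38 = 69 bp
Sorted largest to smallest: 90, 69 bp.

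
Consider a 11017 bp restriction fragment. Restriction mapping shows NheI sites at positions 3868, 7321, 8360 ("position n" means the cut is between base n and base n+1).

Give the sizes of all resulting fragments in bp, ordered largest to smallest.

Linear molecule, 3 cuts → 4 fragments:
  3868 − 0 = 3868 bp
  7321 − 3868 = 3453 bp
  8360 − 7321 = 1039 bp
  11017 − 8360 = 2657 bp
Sorted largest to smallest: 3868, 3453, 2657, 1039 bp.

3868, 3453, 2657, 1039 bp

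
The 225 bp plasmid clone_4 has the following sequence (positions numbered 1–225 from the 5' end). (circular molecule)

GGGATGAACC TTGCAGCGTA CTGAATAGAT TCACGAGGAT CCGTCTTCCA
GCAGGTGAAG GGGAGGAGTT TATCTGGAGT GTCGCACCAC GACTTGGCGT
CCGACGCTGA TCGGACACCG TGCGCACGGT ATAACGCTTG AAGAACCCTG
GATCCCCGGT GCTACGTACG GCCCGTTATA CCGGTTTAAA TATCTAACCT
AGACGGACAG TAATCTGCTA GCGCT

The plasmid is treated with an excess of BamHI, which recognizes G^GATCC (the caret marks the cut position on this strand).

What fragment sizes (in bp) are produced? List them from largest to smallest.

BamHI sites (GGATCC) start at positions 37, 150.
BamHI cuts after the first base of each site, so after positions 37, 150.
Circular molecule, 2 cuts → 2 fragments:
  38–150 → 113 bp
  151–225 then 1–37 → 75 + 37 = 112 bp
Sorted largest to smallest: 113, 112 bp.

113, 112 bp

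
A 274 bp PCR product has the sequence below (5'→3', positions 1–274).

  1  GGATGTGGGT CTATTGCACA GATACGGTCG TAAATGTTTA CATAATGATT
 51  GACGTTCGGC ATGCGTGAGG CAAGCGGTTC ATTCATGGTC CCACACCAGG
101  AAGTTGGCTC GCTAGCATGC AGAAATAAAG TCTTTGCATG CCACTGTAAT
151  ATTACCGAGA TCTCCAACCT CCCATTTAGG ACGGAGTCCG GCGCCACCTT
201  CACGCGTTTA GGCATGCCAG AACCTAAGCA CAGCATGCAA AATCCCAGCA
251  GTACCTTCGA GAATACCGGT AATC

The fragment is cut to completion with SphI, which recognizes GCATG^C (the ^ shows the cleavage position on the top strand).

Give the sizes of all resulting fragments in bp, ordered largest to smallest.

76, 63, 56, 37, 21, 21 bp

SphI sites (GCATGC) start at positions 59, 115, 136, 212, 233.
SphI cuts after base 5 of each site (before the last base), so after positions 63, 119, 140, 216, 237.
Linear molecule, 5 cuts → 6 fragments:
  1–63 → 63 bp
  64–119 → 56 bp
  120–140 → 21 bp
  141–216 → 76 bp
  217–237 → 21 bp
  238–274 → 37 bp
Sorted largest to smallest: 76, 63, 56, 37, 21, 21 bp.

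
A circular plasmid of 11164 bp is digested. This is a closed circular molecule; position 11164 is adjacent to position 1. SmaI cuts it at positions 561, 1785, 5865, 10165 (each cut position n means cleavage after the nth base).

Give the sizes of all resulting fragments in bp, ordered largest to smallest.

Circular molecule, 4 cuts → 4 fragments:
  1785 − 561 = 1224 bp
  5865 − 1785 = 4080 bp
  10165 − 5865 = 4300 bp
  wrap: 11164 − 10165 + 561 = 1560 bp
Sorted largest to smallest: 4300, 4080, 1560, 1224 bp.

4300, 4080, 1560, 1224 bp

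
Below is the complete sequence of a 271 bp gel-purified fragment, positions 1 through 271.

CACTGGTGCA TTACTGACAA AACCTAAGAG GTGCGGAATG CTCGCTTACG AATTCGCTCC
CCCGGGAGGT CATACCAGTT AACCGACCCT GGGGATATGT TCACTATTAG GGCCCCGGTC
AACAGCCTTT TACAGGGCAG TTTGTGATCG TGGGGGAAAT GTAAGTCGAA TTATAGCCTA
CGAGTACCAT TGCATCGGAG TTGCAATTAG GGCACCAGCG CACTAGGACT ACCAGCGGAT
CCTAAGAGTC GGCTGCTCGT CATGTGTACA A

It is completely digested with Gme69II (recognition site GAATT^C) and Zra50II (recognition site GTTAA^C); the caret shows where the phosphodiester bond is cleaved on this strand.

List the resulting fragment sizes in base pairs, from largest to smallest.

189, 54, 28 bp

The Gme69II site (GAATTC) starts at position 50.
Gme69II cuts after base 5 of each site (before the last base), so after position 54.
The Zra50II site (GTTAAC) starts at position 78.
Zra50II cuts after base 5 of each site (before the last base), so after position 82.
Combined cut positions: 54, 82.
Linear molecule, 2 cuts → 3 fragments:
  1–54 → 54 bp
  55–82 → 28 bp
  83–271 → 189 bp
Sorted largest to smallest: 189, 54, 28 bp.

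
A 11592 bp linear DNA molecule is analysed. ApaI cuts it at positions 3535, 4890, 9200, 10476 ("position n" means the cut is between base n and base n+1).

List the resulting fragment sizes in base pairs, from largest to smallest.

Linear molecule, 4 cuts → 5 fragments:
  3535 − 0 = 3535 bp
  4890 − 3535 = 1355 bp
  9200 − 4890 = 4310 bp
  10476 − 9200 = 1276 bp
  11592 − 10476 = 1116 bp
Sorted largest to smallest: 4310, 3535, 1355, 1276, 1116 bp.

4310, 3535, 1355, 1276, 1116 bp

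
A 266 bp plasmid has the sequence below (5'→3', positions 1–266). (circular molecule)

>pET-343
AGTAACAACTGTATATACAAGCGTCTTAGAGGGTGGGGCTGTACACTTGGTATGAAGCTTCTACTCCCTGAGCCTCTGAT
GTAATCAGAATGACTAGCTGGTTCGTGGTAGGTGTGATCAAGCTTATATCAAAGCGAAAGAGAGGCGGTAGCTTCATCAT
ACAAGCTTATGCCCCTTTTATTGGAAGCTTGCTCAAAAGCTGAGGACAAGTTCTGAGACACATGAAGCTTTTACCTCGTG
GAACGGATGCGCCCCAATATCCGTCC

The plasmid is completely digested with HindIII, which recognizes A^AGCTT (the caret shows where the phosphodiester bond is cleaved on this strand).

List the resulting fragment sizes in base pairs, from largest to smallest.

HindIII sites (AAGCTT) start at positions 55, 120, 163, 185, 225.
HindIII cuts after the first base of each site, so after positions 55, 120, 163, 185, 225.
Circular molecule, 5 cuts → 5 fragments:
  56–120 → 65 bp
  121–163 → 43 bp
  164–185 → 22 bp
  186–225 → 40 bp
  226–266 then 1–55 → 41 + 55 = 96 bp
Sorted largest to smallest: 96, 65, 43, 40, 22 bp.

96, 65, 43, 40, 22 bp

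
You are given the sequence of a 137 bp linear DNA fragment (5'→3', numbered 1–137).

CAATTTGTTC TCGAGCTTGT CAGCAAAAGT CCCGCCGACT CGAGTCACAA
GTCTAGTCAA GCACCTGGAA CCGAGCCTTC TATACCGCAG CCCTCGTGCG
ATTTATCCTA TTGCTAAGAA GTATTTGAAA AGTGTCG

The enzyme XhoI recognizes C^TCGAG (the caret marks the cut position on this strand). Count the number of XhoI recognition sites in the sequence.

2

CTCGAG occurs starting at positions 10, 39.
XhoI cuts at 2 sites.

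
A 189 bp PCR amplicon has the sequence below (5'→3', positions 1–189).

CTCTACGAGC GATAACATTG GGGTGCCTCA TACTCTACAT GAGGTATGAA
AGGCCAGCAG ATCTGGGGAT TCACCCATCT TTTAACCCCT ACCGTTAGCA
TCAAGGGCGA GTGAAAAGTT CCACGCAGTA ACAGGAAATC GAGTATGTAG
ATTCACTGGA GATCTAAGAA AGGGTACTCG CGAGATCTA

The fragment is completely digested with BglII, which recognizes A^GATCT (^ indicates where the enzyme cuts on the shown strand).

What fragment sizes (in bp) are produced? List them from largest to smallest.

101, 59, 23, 6 bp

BglII sites (AGATCT) start at positions 59, 160, 183.
BglII cuts after the first base of each site, so after positions 59, 160, 183.
Linear molecule, 3 cuts → 4 fragments:
  1–59 → 59 bp
  60–160 → 101 bp
  161–183 → 23 bp
  184–189 → 6 bp
Sorted largest to smallest: 101, 59, 23, 6 bp.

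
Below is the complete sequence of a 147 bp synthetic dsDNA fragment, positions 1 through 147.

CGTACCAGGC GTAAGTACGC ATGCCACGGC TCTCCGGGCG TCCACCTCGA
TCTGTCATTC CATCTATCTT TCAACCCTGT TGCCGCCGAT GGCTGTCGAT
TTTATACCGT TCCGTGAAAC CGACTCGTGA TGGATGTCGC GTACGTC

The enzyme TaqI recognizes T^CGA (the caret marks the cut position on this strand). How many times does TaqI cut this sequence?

TCGA occurs starting at positions 47, 96.
TaqI cuts at 2 sites.

2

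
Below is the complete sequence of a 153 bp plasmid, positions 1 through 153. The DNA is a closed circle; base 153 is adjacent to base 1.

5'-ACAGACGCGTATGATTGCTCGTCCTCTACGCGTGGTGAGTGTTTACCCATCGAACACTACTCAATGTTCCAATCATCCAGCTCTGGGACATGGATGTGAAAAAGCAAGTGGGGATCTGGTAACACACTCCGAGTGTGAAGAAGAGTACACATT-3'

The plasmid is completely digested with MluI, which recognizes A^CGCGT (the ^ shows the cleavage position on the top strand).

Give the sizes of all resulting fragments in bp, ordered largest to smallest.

130, 23 bp

MluI sites (ACGCGT) start at positions 5, 28.
MluI cuts after the first base of each site, so after positions 5, 28.
Circular molecule, 2 cuts → 2 fragments:
  6–28 → 23 bp
  29–153 then 1–5 → 125 + 5 = 130 bp
Sorted largest to smallest: 130, 23 bp.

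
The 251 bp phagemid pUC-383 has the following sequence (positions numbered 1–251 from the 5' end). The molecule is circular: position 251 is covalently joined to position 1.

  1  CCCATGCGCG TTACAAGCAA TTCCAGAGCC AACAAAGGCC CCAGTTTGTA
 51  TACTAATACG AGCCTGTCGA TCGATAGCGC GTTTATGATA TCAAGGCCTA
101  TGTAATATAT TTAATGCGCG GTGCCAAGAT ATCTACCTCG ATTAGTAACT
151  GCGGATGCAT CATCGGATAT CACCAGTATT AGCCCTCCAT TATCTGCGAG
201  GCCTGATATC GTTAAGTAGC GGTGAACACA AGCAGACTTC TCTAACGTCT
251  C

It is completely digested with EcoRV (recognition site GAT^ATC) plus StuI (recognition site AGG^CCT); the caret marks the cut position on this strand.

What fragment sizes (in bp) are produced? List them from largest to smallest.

EcoRV sites (GATATC) start at positions 87, 128, 166, 205.
EcoRV cuts after base 3 of each site, so after positions 89, 130, 168, 207.
StuI sites (AGGCCT) start at positions 94, 199.
StuI cuts after base 3 of each site, so after positions 96, 201.
Combined cut positions: 89, 96, 130, 168, 201, 207.
Circular molecule, 6 cuts → 6 fragments:
  90–96 → 7 bp
  97–130 → 34 bp
  131–168 → 38 bp
  169–201 → 33 bp
  202–207 → 6 bp
  208–251 then 1–89 → 44 + 89 = 133 bp
Sorted largest to smallest: 133, 38, 34, 33, 7, 6 bp.

133, 38, 34, 33, 7, 6 bp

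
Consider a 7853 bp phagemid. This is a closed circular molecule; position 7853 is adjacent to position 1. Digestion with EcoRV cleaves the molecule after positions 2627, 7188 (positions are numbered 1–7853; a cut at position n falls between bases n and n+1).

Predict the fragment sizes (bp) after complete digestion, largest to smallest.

Circular molecule, 2 cuts → 2 fragments:
  7188 − 2627 = 4561 bp
  wrap: 7853 − 7188 + 2627 = 3292 bp
Sorted largest to smallest: 4561, 3292 bp.

4561, 3292 bp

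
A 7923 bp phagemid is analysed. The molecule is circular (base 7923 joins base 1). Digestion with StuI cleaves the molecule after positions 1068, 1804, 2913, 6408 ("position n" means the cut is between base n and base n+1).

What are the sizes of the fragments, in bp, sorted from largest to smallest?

3495, 2583, 1109, 736 bp

Circular molecule, 4 cuts → 4 fragments:
  1804 − 1068 = 736 bp
  2913 − 1804 = 1109 bp
  6408 − 2913 = 3495 bp
  wrap: 7923 − 6408 + 1068 = 2583 bp
Sorted largest to smallest: 3495, 2583, 1109, 736 bp.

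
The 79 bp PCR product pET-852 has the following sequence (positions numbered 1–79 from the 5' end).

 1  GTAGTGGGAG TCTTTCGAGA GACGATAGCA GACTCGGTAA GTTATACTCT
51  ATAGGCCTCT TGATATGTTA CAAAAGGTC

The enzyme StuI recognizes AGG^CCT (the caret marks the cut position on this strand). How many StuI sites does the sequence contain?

1

AGGCCT occurs starting at position 53.
StuI cuts at 1 site.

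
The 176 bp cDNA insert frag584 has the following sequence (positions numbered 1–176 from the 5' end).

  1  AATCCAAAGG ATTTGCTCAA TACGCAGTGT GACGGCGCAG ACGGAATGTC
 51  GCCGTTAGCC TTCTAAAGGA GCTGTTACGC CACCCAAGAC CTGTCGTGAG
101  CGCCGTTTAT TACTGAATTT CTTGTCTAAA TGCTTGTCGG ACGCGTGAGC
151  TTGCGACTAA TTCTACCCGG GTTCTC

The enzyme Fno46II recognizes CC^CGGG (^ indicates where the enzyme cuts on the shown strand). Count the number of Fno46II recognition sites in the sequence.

1

CCCGGG occurs starting at position 166.
Fno46II cuts at 1 site.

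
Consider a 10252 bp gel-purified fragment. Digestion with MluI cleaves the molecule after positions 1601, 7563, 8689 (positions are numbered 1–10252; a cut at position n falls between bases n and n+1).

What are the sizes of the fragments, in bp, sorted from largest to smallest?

Linear molecule, 3 cuts → 4 fragments:
  1601 − 0 = 1601 bp
  7563 − 1601 = 5962 bp
  8689 − 7563 = 1126 bp
  10252 − 8689 = 1563 bp
Sorted largest to smallest: 5962, 1601, 1563, 1126 bp.

5962, 1601, 1563, 1126 bp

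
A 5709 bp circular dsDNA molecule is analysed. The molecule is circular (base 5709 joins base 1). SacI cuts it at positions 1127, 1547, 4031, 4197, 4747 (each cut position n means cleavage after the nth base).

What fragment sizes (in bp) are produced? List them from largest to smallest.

2484, 2089, 550, 420, 166 bp

Circular molecule, 5 cuts → 5 fragments:
  1547 − 1127 = 420 bp
  4031 − 1547 = 2484 bp
  4197 − 4031 = 166 bp
  4747 − 4197 = 550 bp
  wrap: 5709 − 4747 + 1127 = 2089 bp
Sorted largest to smallest: 2484, 2089, 550, 420, 166 bp.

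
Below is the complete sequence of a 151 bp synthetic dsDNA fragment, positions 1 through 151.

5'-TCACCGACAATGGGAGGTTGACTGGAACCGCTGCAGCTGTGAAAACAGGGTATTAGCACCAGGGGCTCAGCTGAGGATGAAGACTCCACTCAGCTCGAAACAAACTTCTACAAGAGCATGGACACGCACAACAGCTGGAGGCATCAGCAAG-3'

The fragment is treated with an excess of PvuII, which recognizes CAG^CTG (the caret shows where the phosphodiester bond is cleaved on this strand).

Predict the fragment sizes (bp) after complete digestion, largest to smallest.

64, 36, 34, 17 bp

PvuII sites (CAGCTG) start at positions 34, 68, 132.
PvuII cuts after base 3 of each site, so after positions 36, 70, 134.
Linear molecule, 3 cuts → 4 fragments:
  1–36 → 36 bp
  37–70 → 34 bp
  71–134 → 64 bp
  135–151 → 17 bp
Sorted largest to smallest: 64, 36, 34, 17 bp.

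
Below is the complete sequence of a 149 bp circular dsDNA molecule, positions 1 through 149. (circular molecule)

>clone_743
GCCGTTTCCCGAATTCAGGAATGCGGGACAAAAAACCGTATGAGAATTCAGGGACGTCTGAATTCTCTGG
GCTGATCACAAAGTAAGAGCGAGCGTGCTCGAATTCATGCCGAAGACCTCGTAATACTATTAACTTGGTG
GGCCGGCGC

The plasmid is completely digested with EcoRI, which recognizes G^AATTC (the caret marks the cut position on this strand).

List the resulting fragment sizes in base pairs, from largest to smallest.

EcoRI sites (GAATTC) start at positions 11, 44, 60, 101.
EcoRI cuts after the first base of each site, so after positions 11, 44, 60, 101.
Circular molecule, 4 cuts → 4 fragments:
  12–44 → 33 bp
  45–60 → 16 bp
  61–101 → 41 bp
  102–149 then 1–11 → 48 + 11 = 59 bp
Sorted largest to smallest: 59, 41, 33, 16 bp.

59, 41, 33, 16 bp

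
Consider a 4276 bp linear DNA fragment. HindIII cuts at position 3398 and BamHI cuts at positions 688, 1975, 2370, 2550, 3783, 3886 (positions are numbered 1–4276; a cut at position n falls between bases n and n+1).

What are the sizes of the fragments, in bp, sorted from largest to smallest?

1287, 848, 688, 395, 390, 385, 180, 103 bp

Combined cut positions (sorted): 688, 1975, 2370, 2550, 3398, 3783, 3886.
Linear molecule, 7 cuts → 8 fragments:
  688 − 0 = 688 bp
  1975 − 688 = 1287 bp
  2370 − 1975 = 395 bp
  2550 − 2370 = 180 bp
  3398 − 2550 = 848 bp
  3783 − 3398 = 385 bp
  3886 − 3783 = 103 bp
  4276 − 3886 = 390 bp
Sorted largest to smallest: 1287, 848, 688, 395, 390, 385, 180, 103 bp.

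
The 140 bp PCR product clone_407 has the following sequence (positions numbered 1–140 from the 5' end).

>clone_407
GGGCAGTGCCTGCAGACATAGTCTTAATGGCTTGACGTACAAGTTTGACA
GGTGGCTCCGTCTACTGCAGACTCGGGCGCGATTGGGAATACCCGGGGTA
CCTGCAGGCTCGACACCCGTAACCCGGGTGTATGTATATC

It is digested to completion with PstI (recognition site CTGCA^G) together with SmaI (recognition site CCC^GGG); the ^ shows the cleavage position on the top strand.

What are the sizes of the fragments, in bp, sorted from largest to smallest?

PstI sites (CTGCAG) start at positions 10, 65, 102.
PstI cuts after base 5 of each site (before the last base), so after positions 14, 69, 106.
SmaI sites (CCCGGG) start at positions 92, 123.
SmaI cuts after base 3 of each site, so after positions 94, 125.
Combined cut positions: 14, 69, 94, 106, 125.
Linear molecule, 5 cuts → 6 fragments:
  1–14 → 14 bp
  15–69 → 55 bp
  70–94 → 25 bp
  95–106 → 12 bp
  107–125 → 19 bp
  126–140 → 15 bp
Sorted largest to smallest: 55, 25, 19, 15, 14, 12 bp.

55, 25, 19, 15, 14, 12 bp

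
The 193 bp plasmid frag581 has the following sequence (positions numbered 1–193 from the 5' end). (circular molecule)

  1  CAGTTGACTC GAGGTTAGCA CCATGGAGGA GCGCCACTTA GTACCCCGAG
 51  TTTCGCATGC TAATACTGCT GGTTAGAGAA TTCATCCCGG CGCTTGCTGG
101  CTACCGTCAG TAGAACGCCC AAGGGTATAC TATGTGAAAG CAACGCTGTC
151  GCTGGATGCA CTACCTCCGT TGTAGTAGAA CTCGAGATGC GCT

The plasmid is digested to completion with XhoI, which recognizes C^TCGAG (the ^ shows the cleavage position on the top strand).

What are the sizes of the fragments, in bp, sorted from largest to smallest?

173, 20 bp

XhoI sites (CTCGAG) start at positions 8, 181.
XhoI cuts after the first base of each site, so after positions 8, 181.
Circular molecule, 2 cuts → 2 fragments:
  9–181 → 173 bp
  182–193 then 1–8 → 12 + 8 = 20 bp
Sorted largest to smallest: 173, 20 bp.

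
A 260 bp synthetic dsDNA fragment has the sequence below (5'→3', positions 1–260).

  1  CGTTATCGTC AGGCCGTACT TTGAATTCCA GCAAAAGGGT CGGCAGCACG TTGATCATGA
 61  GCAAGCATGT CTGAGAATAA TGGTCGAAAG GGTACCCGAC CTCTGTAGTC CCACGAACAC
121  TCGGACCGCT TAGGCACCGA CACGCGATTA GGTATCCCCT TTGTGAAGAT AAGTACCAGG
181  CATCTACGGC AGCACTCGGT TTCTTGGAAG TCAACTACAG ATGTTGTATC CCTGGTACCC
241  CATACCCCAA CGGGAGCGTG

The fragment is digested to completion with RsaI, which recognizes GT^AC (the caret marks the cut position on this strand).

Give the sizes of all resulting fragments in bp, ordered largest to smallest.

RsaI sites (GTAC) start at positions 16, 92, 173, 235.
RsaI cuts after base 2 of each site, so after positions 17, 93, 174, 236.
Linear molecule, 4 cuts → 5 fragments:
  1–17 → 17 bp
  18–93 → 76 bp
  94–174 → 81 bp
  175–236 → 62 bp
  237–260 → 24 bp
Sorted largest to smallest: 81, 76, 62, 24, 17 bp.

81, 76, 62, 24, 17 bp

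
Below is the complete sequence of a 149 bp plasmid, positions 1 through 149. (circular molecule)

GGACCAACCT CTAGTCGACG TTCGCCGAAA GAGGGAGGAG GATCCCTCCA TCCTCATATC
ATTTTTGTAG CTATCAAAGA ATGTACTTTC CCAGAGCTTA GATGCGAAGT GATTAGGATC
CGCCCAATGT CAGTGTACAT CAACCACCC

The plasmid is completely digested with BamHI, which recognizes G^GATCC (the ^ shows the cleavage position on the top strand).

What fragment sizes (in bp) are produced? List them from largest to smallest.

BamHI sites (GGATCC) start at positions 40, 116.
BamHI cuts after the first base of each site, so after positions 40, 116.
Circular molecule, 2 cuts → 2 fragments:
  41–116 → 76 bp
  117–149 then 1–40 → 33 + 40 = 73 bp
Sorted largest to smallest: 76, 73 bp.

76, 73 bp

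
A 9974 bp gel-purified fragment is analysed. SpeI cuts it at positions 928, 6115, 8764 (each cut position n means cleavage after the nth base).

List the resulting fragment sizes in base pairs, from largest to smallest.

5187, 2649, 1210, 928 bp

Linear molecule, 3 cuts → 4 fragments:
  928 − 0 = 928 bp
  6115 − 928 = 5187 bp
  8764 − 6115 = 2649 bp
  9974 − 8764 = 1210 bp
Sorted largest to smallest: 5187, 2649, 1210, 928 bp.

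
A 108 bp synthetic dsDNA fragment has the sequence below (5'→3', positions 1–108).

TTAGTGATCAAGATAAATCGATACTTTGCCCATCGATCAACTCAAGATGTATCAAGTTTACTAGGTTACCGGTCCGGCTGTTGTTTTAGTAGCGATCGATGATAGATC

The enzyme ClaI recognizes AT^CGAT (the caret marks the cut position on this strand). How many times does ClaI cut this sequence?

ATCGAT occurs starting at positions 17, 32, 95.
ClaI cuts at 3 sites.

3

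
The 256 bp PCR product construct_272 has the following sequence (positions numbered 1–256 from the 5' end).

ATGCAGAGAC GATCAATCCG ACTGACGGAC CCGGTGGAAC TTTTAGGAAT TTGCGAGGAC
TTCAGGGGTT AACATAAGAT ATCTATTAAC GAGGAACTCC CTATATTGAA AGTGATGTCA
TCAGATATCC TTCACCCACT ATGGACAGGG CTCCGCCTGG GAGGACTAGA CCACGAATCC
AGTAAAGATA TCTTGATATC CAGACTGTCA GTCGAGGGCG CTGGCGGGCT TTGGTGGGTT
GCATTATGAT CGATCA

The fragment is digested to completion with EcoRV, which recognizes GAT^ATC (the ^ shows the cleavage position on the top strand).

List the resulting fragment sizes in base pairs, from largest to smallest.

EcoRV sites (GATATC) start at positions 78, 124, 187, 195.
EcoRV cuts after base 3 of each site, so after positions 80, 126, 189, 197.
Linear molecule, 4 cuts → 5 fragments:
  1–80 → 80 bp
  81–126 → 46 bp
  127–189 → 63 bp
  190–197 → 8 bp
  198–256 → 59 bp
Sorted largest to smallest: 80, 63, 59, 46, 8 bp.

80, 63, 59, 46, 8 bp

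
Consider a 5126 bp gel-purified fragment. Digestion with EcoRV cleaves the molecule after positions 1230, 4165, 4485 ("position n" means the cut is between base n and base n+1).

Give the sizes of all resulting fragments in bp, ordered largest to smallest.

Linear molecule, 3 cuts → 4 fragments:
  1230 − 0 = 1230 bp
  4165 − 1230 = 2935 bp
  4485 − 4165 = 320 bp
  5126 − 4485 = 641 bp
Sorted largest to smallest: 2935, 1230, 641, 320 bp.

2935, 1230, 641, 320 bp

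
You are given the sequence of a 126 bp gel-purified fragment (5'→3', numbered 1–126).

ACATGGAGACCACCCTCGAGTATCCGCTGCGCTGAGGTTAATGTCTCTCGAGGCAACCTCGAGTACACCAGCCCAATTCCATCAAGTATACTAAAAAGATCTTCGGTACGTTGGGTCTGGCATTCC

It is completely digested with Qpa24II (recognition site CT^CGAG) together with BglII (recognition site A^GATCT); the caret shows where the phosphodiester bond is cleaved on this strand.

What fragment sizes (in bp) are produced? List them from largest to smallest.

38, 32, 29, 16, 11 bp

Qpa24II sites (CTCGAG) start at positions 15, 47, 58.
Qpa24II cuts after base 2 of each site, so after positions 16, 48, 59.
The BglII site (AGATCT) starts at position 97.
BglII cuts after the first base of each site, so after position 97.
Combined cut positions: 16, 48, 59, 97.
Linear molecule, 4 cuts → 5 fragments:
  1–16 → 16 bp
  17–48 → 32 bp
  49–59 → 11 bp
  60–97 → 38 bp
  98–126 → 29 bp
Sorted largest to smallest: 38, 32, 29, 16, 11 bp.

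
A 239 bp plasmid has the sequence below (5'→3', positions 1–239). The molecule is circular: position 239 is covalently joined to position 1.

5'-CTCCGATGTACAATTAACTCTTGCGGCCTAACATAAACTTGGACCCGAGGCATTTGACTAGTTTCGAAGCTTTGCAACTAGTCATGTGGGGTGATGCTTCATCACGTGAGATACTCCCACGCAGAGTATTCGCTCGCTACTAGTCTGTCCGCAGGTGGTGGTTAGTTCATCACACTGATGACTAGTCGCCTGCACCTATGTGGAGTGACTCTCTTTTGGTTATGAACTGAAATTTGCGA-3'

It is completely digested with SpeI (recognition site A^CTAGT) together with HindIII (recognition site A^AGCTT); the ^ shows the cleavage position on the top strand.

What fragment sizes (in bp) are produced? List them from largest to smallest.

SpeI sites (ACTAGT) start at positions 57, 77, 139, 181.
SpeI cuts after the first base of each site, so after positions 57, 77, 139, 181.
The HindIII site (AAGCTT) starts at position 67.
HindIII cuts after the first base of each site, so after position 67.
Combined cut positions: 57, 67, 77, 139, 181.
Circular molecule, 5 cuts → 5 fragments:
  58–67 → 10 bp
  68–77 → 10 bp
  78–139 → 62 bp
  140–181 → 42 bp
  182–239 then 1–57 → 58 + 57 = 115 bp
Sorted largest to smallest: 115, 62, 42, 10, 10 bp.

115, 62, 42, 10, 10 bp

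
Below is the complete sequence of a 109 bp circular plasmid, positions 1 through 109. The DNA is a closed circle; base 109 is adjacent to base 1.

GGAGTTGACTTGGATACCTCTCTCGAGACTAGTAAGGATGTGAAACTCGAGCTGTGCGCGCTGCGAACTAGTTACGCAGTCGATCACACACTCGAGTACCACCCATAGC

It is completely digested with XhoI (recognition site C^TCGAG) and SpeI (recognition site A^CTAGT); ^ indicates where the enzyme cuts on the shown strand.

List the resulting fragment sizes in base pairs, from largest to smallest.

40, 24, 21, 18, 6 bp

XhoI sites (CTCGAG) start at positions 22, 46, 91.
XhoI cuts after the first base of each site, so after positions 22, 46, 91.
SpeI sites (ACTAGT) start at positions 28, 67.
SpeI cuts after the first base of each site, so after positions 28, 67.
Combined cut positions: 22, 28, 46, 67, 91.
Circular molecule, 5 cuts → 5 fragments:
  23–28 → 6 bp
  29–46 → 18 bp
  47–67 → 21 bp
  68–91 → 24 bp
  92–109 then 1–22 → 18 + 22 = 40 bp
Sorted largest to smallest: 40, 24, 21, 18, 6 bp.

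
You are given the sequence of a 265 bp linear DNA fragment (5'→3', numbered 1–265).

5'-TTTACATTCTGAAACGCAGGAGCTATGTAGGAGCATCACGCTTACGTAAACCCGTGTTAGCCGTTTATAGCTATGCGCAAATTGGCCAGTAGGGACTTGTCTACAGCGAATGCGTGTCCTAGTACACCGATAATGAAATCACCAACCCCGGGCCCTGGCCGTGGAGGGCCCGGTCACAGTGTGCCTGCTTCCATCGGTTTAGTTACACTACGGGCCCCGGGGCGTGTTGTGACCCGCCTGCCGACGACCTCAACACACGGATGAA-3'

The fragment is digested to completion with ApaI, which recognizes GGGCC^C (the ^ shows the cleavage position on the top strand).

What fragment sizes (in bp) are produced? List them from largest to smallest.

ApaI sites (GGGCCC) start at positions 150, 166, 212.
ApaI cuts after base 5 of each site (before the last base), so after positions 154, 170, 216.
Linear molecule, 3 cuts → 4 fragments:
  1–154 → 154 bp
  155–170 → 16 bp
  171–216 → 46 bp
  217–265 → 49 bp
Sorted largest to smallest: 154, 49, 46, 16 bp.

154, 49, 46, 16 bp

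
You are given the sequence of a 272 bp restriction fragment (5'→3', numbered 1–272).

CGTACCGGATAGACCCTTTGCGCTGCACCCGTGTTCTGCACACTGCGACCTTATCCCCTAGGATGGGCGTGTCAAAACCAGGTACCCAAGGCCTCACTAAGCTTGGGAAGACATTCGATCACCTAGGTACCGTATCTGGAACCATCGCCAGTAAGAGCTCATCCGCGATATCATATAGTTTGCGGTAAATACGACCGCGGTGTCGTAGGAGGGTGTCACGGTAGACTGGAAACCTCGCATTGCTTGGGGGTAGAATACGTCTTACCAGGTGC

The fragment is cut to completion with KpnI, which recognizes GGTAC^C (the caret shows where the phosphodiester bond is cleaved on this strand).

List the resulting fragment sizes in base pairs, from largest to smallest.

KpnI sites (GGTACC) start at positions 81, 126.
KpnI cuts after base 5 of each site (before the last base), so after positions 85, 130.
Linear molecule, 2 cuts → 3 fragments:
  1–85 → 85 bp
  86–130 → 45 bp
  131–272 → 142 bp
Sorted largest to smallest: 142, 85, 45 bp.

142, 85, 45 bp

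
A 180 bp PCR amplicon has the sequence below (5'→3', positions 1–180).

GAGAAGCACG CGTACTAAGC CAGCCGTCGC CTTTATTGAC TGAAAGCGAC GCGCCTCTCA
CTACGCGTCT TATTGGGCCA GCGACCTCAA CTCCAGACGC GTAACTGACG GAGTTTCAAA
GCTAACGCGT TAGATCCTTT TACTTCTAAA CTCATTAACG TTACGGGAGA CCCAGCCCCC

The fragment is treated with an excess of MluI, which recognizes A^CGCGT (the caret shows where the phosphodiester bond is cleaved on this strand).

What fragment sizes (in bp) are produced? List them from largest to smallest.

MluI sites (ACGCGT) start at positions 8, 63, 97, 125.
MluI cuts after the first base of each site, so after positions 8, 63, 97, 125.
Linear molecule, 4 cuts → 5 fragments:
  1–8 → 8 bp
  9–63 → 55 bp
  64–97 → 34 bp
  98–125 → 28 bp
  126–180 → 55 bp
Sorted largest to smallest: 55, 55, 34, 28, 8 bp.

55, 55, 34, 28, 8 bp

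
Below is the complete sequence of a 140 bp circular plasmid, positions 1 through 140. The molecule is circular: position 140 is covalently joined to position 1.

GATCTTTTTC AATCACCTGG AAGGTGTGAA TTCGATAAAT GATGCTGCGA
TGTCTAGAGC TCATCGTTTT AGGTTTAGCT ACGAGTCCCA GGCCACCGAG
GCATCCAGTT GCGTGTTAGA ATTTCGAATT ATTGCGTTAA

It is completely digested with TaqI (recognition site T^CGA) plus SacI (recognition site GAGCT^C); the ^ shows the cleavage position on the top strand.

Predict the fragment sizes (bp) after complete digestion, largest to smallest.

TaqI sites (TCGA) start at positions 32, 124.
TaqI cuts after the first base of each site, so after positions 32, 124.
The SacI site (GAGCTC) starts at position 57.
SacI cuts after base 5 of each site (before the last base), so after position 61.
Combined cut positions: 32, 61, 124.
Circular molecule, 3 cuts → 3 fragments:
  33–61 → 29 bp
  62–124 → 63 bp
  125–140 then 1–32 → 16 + 32 = 48 bp
Sorted largest to smallest: 63, 48, 29 bp.

63, 48, 29 bp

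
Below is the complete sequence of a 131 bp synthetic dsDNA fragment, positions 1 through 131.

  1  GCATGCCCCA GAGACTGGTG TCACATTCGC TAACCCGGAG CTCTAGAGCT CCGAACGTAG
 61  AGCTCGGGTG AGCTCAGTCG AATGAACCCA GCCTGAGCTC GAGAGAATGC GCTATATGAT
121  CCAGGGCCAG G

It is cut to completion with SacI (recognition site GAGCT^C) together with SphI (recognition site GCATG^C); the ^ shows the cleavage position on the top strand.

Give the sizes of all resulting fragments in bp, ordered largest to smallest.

SacI sites (GAGCTC) start at positions 38, 46, 60, 70, 95.
SacI cuts after base 5 of each site (before the last base), so after positions 42, 50, 64, 74, 99.
The SphI site (GCATGC) starts at position 1.
SphI cuts after base 5 of each site (before the last base), so after position 5.
Combined cut positions: 5, 42, 50, 64, 74, 99.
Linear molecule, 6 cuts → 7 fragments:
  1–5 → 5 bp
  6–42 → 37 bp
  43–50 → 8 bp
  51–64 → 14 bp
  65–74 → 10 bp
  75–99 → 25 bp
  100–131 → 32 bp
Sorted largest to smallest: 37, 32, 25, 14, 10, 8, 5 bp.

37, 32, 25, 14, 10, 8, 5 bp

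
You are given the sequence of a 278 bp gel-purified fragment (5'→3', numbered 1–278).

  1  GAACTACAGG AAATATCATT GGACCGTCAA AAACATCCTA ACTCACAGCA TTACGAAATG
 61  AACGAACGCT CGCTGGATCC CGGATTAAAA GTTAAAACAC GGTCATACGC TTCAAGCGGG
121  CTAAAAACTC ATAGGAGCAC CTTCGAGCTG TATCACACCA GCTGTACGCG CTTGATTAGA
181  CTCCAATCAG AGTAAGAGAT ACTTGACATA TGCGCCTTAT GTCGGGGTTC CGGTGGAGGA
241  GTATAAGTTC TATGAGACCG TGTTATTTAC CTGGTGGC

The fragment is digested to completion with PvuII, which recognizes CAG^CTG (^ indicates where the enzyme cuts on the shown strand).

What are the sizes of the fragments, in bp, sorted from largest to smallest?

161, 117 bp

The PvuII site (CAGCTG) starts at position 159.
PvuII cuts after base 3 of each site, so after position 161.
Linear molecule, 1 cut → 2 fragments:
  1–161 → 161 bp
  162–278 → 117 bp
Sorted largest to smallest: 161, 117 bp.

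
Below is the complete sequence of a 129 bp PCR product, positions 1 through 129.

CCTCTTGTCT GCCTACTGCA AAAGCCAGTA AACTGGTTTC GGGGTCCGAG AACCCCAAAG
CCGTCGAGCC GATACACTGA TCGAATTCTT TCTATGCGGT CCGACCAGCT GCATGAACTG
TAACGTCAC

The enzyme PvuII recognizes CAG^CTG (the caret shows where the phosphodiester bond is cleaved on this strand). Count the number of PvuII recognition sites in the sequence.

1

CAGCTG occurs starting at position 106.
PvuII cuts at 1 site.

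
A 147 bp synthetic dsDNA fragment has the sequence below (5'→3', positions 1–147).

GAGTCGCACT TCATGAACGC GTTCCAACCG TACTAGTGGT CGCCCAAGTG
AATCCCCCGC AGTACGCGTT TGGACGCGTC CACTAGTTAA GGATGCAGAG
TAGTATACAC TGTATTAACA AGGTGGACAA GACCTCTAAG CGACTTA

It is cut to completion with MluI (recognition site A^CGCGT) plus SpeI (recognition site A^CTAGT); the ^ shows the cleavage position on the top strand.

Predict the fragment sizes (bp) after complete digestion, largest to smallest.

MluI sites (ACGCGT) start at positions 17, 64, 74.
MluI cuts after the first base of each site, so after positions 17, 64, 74.
SpeI sites (ACTAGT) start at positions 32, 82.
SpeI cuts after the first base of each site, so after positions 32, 82.
Combined cut positions: 17, 32, 64, 74, 82.
Linear molecule, 5 cuts → 6 fragments:
  1–17 → 17 bp
  18–32 → 15 bp
  33–64 → 32 bp
  65–74 → 10 bp
  75–82 → 8 bp
  83–147 → 65 bp
Sorted largest to smallest: 65, 32, 17, 15, 10, 8 bp.

65, 32, 17, 15, 10, 8 bp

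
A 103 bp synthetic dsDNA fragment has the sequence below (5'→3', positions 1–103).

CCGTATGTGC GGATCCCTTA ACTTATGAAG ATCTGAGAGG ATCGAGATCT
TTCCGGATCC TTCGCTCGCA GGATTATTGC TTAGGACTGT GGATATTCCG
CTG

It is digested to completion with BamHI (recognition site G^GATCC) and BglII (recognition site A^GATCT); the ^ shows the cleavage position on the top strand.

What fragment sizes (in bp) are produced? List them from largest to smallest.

BamHI sites (GGATCC) start at positions 11, 55.
BamHI cuts after the first base of each site, so after positions 11, 55.
BglII sites (AGATCT) start at positions 29, 45.
BglII cuts after the first base of each site, so after positions 29, 45.
Combined cut positions: 11, 29, 45, 55.
Linear molecule, 4 cuts → 5 fragments:
  1–11 → 11 bp
  12–29 → 18 bp
  30–45 → 16 bp
  46–55 → 10 bp
  56–103 → 48 bp
Sorted largest to smallest: 48, 18, 16, 11, 10 bp.

48, 18, 16, 11, 10 bp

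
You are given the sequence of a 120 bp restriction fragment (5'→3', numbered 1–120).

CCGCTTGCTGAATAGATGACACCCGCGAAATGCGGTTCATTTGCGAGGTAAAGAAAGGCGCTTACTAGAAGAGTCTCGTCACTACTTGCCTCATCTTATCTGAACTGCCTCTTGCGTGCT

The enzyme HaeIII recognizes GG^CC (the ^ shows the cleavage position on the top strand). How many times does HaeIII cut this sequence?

No occurrence of GGCC is present in the sequence.
HaeIII does not cut: 0 sites.

0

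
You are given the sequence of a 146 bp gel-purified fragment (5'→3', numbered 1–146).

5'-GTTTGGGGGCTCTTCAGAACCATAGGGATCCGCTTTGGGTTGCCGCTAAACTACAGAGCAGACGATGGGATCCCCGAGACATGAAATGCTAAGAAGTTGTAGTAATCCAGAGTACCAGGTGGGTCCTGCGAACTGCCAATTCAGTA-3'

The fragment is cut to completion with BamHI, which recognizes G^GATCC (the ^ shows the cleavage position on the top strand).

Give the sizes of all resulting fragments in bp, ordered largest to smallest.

BamHI sites (GGATCC) start at positions 26, 68.
BamHI cuts after the first base of each site, so after positions 26, 68.
Linear molecule, 2 cuts → 3 fragments:
  1–26 → 26 bp
  27–68 → 42 bp
  69–146 → 78 bp
Sorted largest to smallest: 78, 42, 26 bp.

78, 42, 26 bp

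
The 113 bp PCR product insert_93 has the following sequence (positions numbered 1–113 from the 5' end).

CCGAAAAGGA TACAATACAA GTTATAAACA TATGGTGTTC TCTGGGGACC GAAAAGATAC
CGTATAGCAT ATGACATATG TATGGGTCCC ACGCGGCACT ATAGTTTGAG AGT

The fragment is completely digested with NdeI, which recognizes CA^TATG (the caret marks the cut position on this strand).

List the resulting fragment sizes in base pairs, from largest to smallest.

39, 37, 30, 7 bp

NdeI sites (CATATG) start at positions 29, 68, 75.
NdeI cuts after base 2 of each site, so after positions 30, 69, 76.
Linear molecule, 3 cuts → 4 fragments:
  1–30 → 30 bp
  31–69 → 39 bp
  70–76 → 7 bp
  77–113 → 37 bp
Sorted largest to smallest: 39, 37, 30, 7 bp.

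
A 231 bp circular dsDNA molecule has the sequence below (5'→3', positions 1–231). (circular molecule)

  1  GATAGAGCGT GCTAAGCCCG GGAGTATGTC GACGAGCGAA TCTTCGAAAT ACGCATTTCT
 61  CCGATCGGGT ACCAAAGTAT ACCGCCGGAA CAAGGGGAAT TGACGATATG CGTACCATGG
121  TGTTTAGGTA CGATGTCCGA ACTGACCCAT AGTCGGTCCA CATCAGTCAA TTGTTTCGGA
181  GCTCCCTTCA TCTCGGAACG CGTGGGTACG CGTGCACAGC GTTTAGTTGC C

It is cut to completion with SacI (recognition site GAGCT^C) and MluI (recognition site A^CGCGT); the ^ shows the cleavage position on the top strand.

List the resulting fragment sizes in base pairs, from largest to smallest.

The SacI site (GAGCTC) starts at position 179.
SacI cuts after base 5 of each site (before the last base), so after position 183.
MluI sites (ACGCGT) start at positions 198, 208.
MluI cuts after the first base of each site, so after positions 198, 208.
Combined cut positions: 183, 198, 208.
Circular molecule, 3 cuts → 3 fragments:
  184–198 → 15 bp
  199–208 → 10 bp
  209–231 then 1–183 → 23 + 183 = 206 bp
Sorted largest to smallest: 206, 15, 10 bp.

206, 15, 10 bp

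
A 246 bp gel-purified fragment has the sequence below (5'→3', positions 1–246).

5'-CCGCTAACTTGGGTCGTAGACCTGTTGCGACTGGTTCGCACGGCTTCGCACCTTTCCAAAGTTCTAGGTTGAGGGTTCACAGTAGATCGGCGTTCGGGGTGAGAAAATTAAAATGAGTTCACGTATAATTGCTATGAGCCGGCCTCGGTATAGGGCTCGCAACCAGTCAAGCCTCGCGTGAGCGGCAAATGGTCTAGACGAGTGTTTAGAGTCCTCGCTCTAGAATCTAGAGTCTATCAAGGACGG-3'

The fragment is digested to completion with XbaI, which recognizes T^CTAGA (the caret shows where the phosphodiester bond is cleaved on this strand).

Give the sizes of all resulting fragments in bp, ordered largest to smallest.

XbaI sites (TCTAGA) start at positions 193, 219, 226.
XbaI cuts after the first base of each site, so after positions 193, 219, 226.
Linear molecule, 3 cuts → 4 fragments:
  1–193 → 193 bp
  194–219 → 26 bp
  220–226 → 7 bp
  227–246 → 20 bp
Sorted largest to smallest: 193, 26, 20, 7 bp.

193, 26, 20, 7 bp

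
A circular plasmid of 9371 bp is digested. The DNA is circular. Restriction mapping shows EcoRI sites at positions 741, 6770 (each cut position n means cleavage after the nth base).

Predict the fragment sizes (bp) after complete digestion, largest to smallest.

6029, 3342 bp

Circular molecule, 2 cuts → 2 fragments:
  6770 − 741 = 6029 bp
  wrap: 9371 − 6770 + 741 = 3342 bp
Sorted largest to smallest: 6029, 3342 bp.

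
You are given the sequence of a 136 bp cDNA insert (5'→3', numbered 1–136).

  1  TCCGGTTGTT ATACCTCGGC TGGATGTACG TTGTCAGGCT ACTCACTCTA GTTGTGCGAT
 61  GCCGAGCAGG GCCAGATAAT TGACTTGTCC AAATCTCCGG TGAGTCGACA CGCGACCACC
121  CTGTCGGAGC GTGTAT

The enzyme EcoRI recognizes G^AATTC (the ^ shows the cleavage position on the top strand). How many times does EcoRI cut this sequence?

0

No occurrence of GAATTC is present in the sequence.
EcoRI does not cut: 0 sites.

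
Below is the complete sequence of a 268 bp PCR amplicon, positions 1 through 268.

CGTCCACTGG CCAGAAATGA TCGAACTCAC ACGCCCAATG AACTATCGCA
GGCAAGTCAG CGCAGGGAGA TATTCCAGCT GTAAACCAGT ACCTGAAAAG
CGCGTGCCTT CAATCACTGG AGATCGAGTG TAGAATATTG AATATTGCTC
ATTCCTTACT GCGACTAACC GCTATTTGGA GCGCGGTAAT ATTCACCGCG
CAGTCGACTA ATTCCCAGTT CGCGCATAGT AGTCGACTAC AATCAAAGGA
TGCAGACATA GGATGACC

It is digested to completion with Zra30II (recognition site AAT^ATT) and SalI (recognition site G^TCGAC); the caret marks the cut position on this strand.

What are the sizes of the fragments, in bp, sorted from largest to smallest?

136, 47, 36, 29, 13, 7 bp

Zra30II sites (AATATT) start at positions 134, 141, 188.
Zra30II cuts after base 3 of each site, so after positions 136, 143, 190.
SalI sites (GTCGAC) start at positions 203, 232.
SalI cuts after the first base of each site, so after positions 203, 232.
Combined cut positions: 136, 143, 190, 203, 232.
Linear molecule, 5 cuts → 6 fragments:
  1–136 → 136 bp
  137–143 → 7 bp
  144–190 → 47 bp
  191–203 → 13 bp
  204–232 → 29 bp
  233–268 → 36 bp
Sorted largest to smallest: 136, 47, 36, 29, 13, 7 bp.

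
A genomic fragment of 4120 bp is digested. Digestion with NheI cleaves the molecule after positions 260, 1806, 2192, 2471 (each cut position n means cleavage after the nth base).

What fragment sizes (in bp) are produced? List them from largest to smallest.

Linear molecule, 4 cuts → 5 fragments:
  260 − 0 = 260 bp
  1806 − 260 = 1546 bp
  2192 − 1806 = 386 bp
  2471 − 2192 = 279 bp
  4120 − 2471 = 1649 bp
Sorted largest to smallest: 1649, 1546, 386, 279, 260 bp.

1649, 1546, 386, 279, 260 bp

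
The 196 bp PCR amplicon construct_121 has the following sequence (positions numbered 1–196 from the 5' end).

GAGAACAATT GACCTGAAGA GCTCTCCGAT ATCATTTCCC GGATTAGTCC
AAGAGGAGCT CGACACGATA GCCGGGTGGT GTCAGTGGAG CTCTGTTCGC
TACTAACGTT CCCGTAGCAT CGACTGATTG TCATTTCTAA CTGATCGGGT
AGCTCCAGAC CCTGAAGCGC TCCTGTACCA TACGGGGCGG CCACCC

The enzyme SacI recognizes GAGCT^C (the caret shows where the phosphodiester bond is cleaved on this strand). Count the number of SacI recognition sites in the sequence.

3

GAGCTC occurs starting at positions 19, 56, 88.
SacI cuts at 3 sites.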